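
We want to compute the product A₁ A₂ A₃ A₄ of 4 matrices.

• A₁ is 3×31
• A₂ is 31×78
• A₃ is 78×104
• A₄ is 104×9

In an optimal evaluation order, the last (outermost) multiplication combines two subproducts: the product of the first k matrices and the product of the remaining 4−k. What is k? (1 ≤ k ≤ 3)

Adjacent pairs: A₁A₂ = 3·31·78 = 7254; A₂A₃ = 31·78·104 = 251472; A₃A₄ = 78·104·9 = 73008.
Length 3: A₁..A₃: k=1: 0+251472+3·31·104=261144; k=2: 7254+0+3·78·104=31590 → min 31590 | A₂..A₄: k=2: 0+73008+31·78·9=94770; k=3: 251472+0+31·104·9=280488 → min 94770.
Top-level splits: k=1: (A₁..A₁)·(A₂..A₄) → 0+94770+3·31·9 = 95607; k=2: (A₁..A₂)·(A₃..A₄) → 7254+73008+3·78·9 = 82368; k=3: (A₁..A₃)·(A₄..A₄) → 31590+0+3·104·9 = 34398.
Best split is after A₃, i.e. k = 3.

3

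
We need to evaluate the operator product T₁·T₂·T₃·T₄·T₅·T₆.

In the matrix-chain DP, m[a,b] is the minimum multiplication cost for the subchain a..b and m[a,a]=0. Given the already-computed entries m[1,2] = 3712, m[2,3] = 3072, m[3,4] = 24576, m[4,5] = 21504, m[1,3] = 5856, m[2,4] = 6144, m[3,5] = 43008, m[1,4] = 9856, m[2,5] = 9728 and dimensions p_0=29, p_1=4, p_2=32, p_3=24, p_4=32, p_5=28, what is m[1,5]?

m[1,5] = min over k∈[1,4] of m[1,k]+m[k+1,5]+p_{0}·p_k·p_{5}.
k=1: 0 + 9728 + 29·4·28 = 12976; k=2: 3712 + 43008 + 29·32·28 = 72704; k=3: 5856 + 21504 + 29·24·28 = 46848; k=4: 9856 + 0 + 29·32·28 = 35840.
Minimum: 12976 at k=1.

12976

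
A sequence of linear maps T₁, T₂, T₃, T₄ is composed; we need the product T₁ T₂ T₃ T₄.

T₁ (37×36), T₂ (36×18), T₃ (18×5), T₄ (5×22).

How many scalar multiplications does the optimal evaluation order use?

13970

Adjacent pairs: T₁T₂ = 37·36·18 = 23976; T₂T₃ = 36·18·5 = 3240; T₃T₄ = 18·5·22 = 1980.
Length 3: T₁..T₃: k=1: 0+3240+37·36·5=9900; k=2: 23976+0+37·18·5=27306 → min 9900 | T₂..T₄: k=2: 0+1980+36·18·22=16236; k=3: 3240+0+36·5·22=7200 → min 7200.
Length 4: T₁..T₄: k=1: 0+7200+37·36·22=36504; k=2: 23976+1980+37·18·22=40608; k=3: 9900+0+37·5·22=13970 → min 13970.
Optimal order: ((T₁ (T₂ T₃)) T₄) with cost 13970.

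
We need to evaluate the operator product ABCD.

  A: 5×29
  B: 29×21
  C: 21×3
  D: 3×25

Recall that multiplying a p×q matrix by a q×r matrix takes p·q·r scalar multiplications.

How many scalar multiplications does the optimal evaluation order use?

Adjacent pairs: AB = 5·29·21 = 3045; BC = 29·21·3 = 1827; CD = 21·3·25 = 1575.
Length 3: A..C: k=1: 0+1827+5·29·3=2262; k=2: 3045+0+5·21·3=3360 → min 2262 | B..D: k=2: 0+1575+29·21·25=16800; k=3: 1827+0+29·3·25=4002 → min 4002.
Length 4: A..D: k=1: 0+4002+5·29·25=7627; k=2: 3045+1575+5·21·25=7245; k=3: 2262+0+5·3·25=2637 → min 2637.
Optimal order: ((A(BC))D) with cost 2637.

2637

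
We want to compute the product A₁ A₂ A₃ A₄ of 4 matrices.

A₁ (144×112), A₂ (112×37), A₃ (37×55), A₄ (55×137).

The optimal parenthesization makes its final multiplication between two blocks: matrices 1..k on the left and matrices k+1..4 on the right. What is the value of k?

Adjacent pairs: A₁A₂ = 144·112·37 = 596736; A₂A₃ = 112·37·55 = 227920; A₃A₄ = 37·55·137 = 278795.
Length 3: A₁..A₃: k=1: 0+227920+144·112·55=1114960; k=2: 596736+0+144·37·55=889776 → min 889776 | A₂..A₄: k=2: 0+278795+112·37·137=846523; k=3: 227920+0+112·55·137=1071840 → min 846523.
Top-level splits: k=1: (A₁..A₁)·(A₂..A₄) → 0+846523+144·112·137 = 3056059; k=2: (A₁..A₂)·(A₃..A₄) → 596736+278795+144·37·137 = 1605467; k=3: (A₁..A₃)·(A₄..A₄) → 889776+0+144·55·137 = 1974816.
Best split is after A₂, i.e. k = 2.

2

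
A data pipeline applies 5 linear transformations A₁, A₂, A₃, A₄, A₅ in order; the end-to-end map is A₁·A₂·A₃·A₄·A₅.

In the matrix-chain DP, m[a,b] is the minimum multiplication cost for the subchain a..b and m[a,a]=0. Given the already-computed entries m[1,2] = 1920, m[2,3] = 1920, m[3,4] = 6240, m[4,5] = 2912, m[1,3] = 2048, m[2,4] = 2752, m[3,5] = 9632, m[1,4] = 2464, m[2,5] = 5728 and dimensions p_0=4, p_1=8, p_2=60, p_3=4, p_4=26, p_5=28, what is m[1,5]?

5376

m[1,5] = min over k∈[1,4] of m[1,k]+m[k+1,5]+p_{0}·p_k·p_{5}.
k=1: 0 + 5728 + 4·8·28 = 6624; k=2: 1920 + 9632 + 4·60·28 = 18272; k=3: 2048 + 2912 + 4·4·28 = 5408; k=4: 2464 + 0 + 4·26·28 = 5376.
Minimum: 5376 at k=4.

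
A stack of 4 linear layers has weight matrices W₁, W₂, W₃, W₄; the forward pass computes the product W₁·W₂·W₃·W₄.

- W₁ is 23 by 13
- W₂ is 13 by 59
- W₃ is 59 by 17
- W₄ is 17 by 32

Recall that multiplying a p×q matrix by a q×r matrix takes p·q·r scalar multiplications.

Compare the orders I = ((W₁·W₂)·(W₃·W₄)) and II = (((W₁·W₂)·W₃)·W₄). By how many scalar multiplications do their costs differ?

39939

Order I = ((W₁·W₂)·(W₃·W₄)): (W₁·W₂): 23×13 by 13×59 → 23×59, cost 23·13·59 = 17641; (W₃·W₄): 59×17 by 17×32 → 59×32, cost 59·17·32 = 32096; ((W₁·W₂)·(W₃·W₄)): 23×59 by 59×32 → 23×32, cost 23·59·32 = 43424; cumulative 93161. Total 93161.
Order II = (((W₁·W₂)·W₃)·W₄): (W₁·W₂): 23×13 by 13×59 → 23×59, cost 23·13·59 = 17641; ((W₁·W₂)·W₃): 23×59 by 59×17 → 23×17, cost 23·59·17 = 23069; cumulative 40710; (((W₁·W₂)·W₃)·W₄): 23×17 by 17×32 → 23×32, cost 23·17·32 = 12512; cumulative 53222. Total 53222.
Difference: |93161 − 53222| = 39939.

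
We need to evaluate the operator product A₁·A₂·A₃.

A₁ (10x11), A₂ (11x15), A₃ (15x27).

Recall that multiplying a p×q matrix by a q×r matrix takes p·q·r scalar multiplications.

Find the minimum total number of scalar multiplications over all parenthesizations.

5700

Order (A₁·(A₂·A₃)): (A₂·A₃): 11×15 by 15×27 → 11×27, cost 11·15·27 = 4455; (A₁·(A₂·A₃)): 10×11 by 11×27 → 10×27, cost 10·11·27 = 2970; cumulative 7425. Total 7425.
Order ((A₁·A₂)·A₃): (A₁·A₂): 10×11 by 11×15 → 10×15, cost 10·11·15 = 1650; ((A₁·A₂)·A₃): 10×15 by 15×27 → 10×27, cost 10·15·27 = 4050; cumulative 5700. Total 5700.
Minimum: 5700.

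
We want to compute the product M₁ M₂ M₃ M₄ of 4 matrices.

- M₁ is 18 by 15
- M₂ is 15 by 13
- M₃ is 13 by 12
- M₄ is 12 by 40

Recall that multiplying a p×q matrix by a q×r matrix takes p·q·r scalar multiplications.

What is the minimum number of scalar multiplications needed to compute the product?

Adjacent pairs: M₁M₂ = 18·15·13 = 3510; M₂M₃ = 15·13·12 = 2340; M₃M₄ = 13·12·40 = 6240.
Length 3: M₁..M₃: k=1: 0+2340+18·15·12=5580; k=2: 3510+0+18·13·12=6318 → min 5580 | M₂..M₄: k=2: 0+6240+15·13·40=14040; k=3: 2340+0+15·12·40=9540 → min 9540.
Length 4: M₁..M₄: k=1: 0+9540+18·15·40=20340; k=2: 3510+6240+18·13·40=19110; k=3: 5580+0+18·12·40=14220 → min 14220.
Optimal order: ((M₁ (M₂ M₃)) M₄) with cost 14220.

14220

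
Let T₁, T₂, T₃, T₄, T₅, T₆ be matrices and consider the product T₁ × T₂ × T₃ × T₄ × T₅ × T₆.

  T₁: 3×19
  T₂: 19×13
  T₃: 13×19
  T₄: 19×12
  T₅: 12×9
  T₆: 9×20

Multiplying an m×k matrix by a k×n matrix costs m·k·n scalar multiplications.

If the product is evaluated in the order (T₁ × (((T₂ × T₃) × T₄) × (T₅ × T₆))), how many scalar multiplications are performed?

(T₂ × T₃): 19×13 by 13×19 → 19×19, cost 19·13·19 = 4693
((T₂ × T₃) × T₄): 19×19 by 19×12 → 19×12, cost 19·19·12 = 4332; cumulative 9025
(T₅ × T₆): 12×9 by 9×20 → 12×20, cost 12·9·20 = 2160
(((T₂ × T₃) × T₄) × (T₅ × T₆)): 19×12 by 12×20 → 19×20, cost 19·12·20 = 4560; cumulative 15745
(T₁ × (((T₂ × T₃) × T₄) × (T₅ × T₆))): 3×19 by 19×20 → 3×20, cost 3·19·20 = 1140; cumulative 16885
Total: 16885 scalar multiplications.

16885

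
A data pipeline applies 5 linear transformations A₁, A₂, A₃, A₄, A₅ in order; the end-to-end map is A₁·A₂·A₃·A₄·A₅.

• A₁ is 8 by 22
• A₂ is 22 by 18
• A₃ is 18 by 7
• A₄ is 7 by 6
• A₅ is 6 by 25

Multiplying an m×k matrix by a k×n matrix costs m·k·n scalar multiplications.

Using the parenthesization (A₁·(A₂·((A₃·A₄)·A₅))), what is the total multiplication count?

(A₃·A₄): 18×7 by 7×6 → 18×6, cost 18·7·6 = 756
((A₃·A₄)·A₅): 18×6 by 6×25 → 18×25, cost 18·6·25 = 2700; cumulative 3456
(A₂·((A₃·A₄)·A₅)): 22×18 by 18×25 → 22×25, cost 22·18·25 = 9900; cumulative 13356
(A₁·(A₂·((A₃·A₄)·A₅))): 8×22 by 22×25 → 8×25, cost 8·22·25 = 4400; cumulative 17756
Total: 17756 scalar multiplications.

17756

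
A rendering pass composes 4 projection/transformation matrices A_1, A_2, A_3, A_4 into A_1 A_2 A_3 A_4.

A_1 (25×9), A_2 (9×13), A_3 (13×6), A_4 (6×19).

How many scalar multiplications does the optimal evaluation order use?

4902

Adjacent pairs: A_1A_2 = 25·9·13 = 2925; A_2A_3 = 9·13·6 = 702; A_3A_4 = 13·6·19 = 1482.
Length 3: A_1..A_3: k=1: 0+702+25·9·6=2052; k=2: 2925+0+25·13·6=4875 → min 2052 | A_2..A_4: k=2: 0+1482+9·13·19=3705; k=3: 702+0+9·6·19=1728 → min 1728.
Length 4: A_1..A_4: k=1: 0+1728+25·9·19=6003; k=2: 2925+1482+25·13·19=10582; k=3: 2052+0+25·6·19=4902 → min 4902.
Optimal order: ((A_1 (A_2 A_3)) A_4) with cost 4902.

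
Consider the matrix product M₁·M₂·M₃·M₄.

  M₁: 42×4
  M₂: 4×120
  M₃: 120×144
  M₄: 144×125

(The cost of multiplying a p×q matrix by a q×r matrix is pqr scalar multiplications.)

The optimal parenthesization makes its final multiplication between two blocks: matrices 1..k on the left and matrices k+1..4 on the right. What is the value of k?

1

Adjacent pairs: M₁M₂ = 42·4·120 = 20160; M₂M₃ = 4·120·144 = 69120; M₃M₄ = 120·144·125 = 2160000.
Length 3: M₁..M₃: k=1: 0+69120+42·4·144=93312; k=2: 20160+0+42·120·144=745920 → min 93312 | M₂..M₄: k=2: 0+2160000+4·120·125=2220000; k=3: 69120+0+4·144·125=141120 → min 141120.
Top-level splits: k=1: (M₁..M₁)·(M₂..M₄) → 0+141120+42·4·125 = 162120; k=2: (M₁..M₂)·(M₃..M₄) → 20160+2160000+42·120·125 = 2810160; k=3: (M₁..M₃)·(M₄..M₄) → 93312+0+42·144·125 = 849312.
Best split is after M₁, i.e. k = 1.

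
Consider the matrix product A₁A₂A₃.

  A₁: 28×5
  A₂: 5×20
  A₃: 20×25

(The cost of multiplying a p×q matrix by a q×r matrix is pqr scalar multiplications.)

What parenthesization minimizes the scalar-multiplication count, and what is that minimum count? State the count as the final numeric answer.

6000

(A₁(A₂A₃)): cost 6000.
((A₁A₂)A₃): cost 16800.
Optimal: (A₁(A₂A₃)) with cost 6000.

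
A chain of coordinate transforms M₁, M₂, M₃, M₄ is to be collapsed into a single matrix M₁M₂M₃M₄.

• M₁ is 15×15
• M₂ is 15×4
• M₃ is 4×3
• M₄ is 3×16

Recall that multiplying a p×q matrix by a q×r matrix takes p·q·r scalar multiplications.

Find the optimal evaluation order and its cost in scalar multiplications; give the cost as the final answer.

Adjacent pairs: M₁M₂ = 15·15·4 = 900; M₂M₃ = 15·4·3 = 180; M₃M₄ = 4·3·16 = 192.
Length 3: M₁..M₃: k=1: 0+180+15·15·3=855; k=2: 900+0+15·4·3=1080 → min 855 | M₂..M₄: k=2: 0+192+15·4·16=1152; k=3: 180+0+15·3·16=900 → min 900.
Length 4: M₁..M₄: k=1: 0+900+15·15·16=4500; k=2: 900+192+15·4·16=2052; k=3: 855+0+15·3·16=1575 → min 1575.
Optimal parenthesization: ((M₁(M₂M₃))M₄) with cost 1575.

1575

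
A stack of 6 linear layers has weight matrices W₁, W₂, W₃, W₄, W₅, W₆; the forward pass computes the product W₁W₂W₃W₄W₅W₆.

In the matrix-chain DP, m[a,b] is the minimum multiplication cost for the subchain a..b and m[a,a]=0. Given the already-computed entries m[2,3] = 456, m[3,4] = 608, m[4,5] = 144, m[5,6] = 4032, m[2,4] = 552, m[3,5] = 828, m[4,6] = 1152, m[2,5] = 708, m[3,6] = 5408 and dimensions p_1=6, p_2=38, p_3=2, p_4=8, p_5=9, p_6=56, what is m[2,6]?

m[2,6] = min over k∈[2,5] of m[2,k]+m[k+1,6]+p_{1}·p_k·p_{6}.
k=2: 0 + 5408 + 6·38·56 = 18176; k=3: 456 + 1152 + 6·2·56 = 2280; k=4: 552 + 4032 + 6·8·56 = 7272; k=5: 708 + 0 + 6·9·56 = 3732.
Minimum: 2280 at k=3.

2280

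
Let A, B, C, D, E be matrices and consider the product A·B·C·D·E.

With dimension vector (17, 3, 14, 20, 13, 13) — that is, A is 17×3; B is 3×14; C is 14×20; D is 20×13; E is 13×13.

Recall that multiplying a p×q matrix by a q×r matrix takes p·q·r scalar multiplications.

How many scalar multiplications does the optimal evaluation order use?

2790

Adjacent pairs: AB = 17·3·14 = 714; BC = 3·14·20 = 840; CD = 14·20·13 = 3640; DE = 20·13·13 = 3380.
Length 3: A..C: k=1: 0+840+17·3·20=1860; k=2: 714+0+17·14·20=5474 → min 1860 | B..D: k=2: 0+3640+3·14·13=4186; k=3: 840+0+3·20·13=1620 → min 1620 | C..E: k=3: 0+3380+14·20·13=7020; k=4: 3640+0+14·13·13=6006 → min 6006.
Length 4: A..D: k=1: 0+1620+17·3·13=2283; k=2: 714+3640+17·14·13=7448; k=3: 1860+0+17·20·13=6280 → min 2283 | B..E: k=2: 0+6006+3·14·13=6552; k=3: 840+3380+3·20·13=5000; k=4: 1620+0+3·13·13=2127 → min 2127.
Length 5: A..E: k=1: 0+2127+17·3·13=2790; k=2: 714+6006+17·14·13=9814; k=3: 1860+3380+17·20·13=9660; k=4: 2283+0+17·13·13=5156 → min 2790.
Optimal order: (A·(((B·C)·D)·E)) with cost 2790.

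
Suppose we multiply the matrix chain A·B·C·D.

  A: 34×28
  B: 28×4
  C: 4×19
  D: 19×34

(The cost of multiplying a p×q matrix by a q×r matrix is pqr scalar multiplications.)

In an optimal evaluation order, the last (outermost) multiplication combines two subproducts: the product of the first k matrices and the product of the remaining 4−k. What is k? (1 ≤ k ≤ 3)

Adjacent pairs: AB = 34·28·4 = 3808; BC = 28·4·19 = 2128; CD = 4·19·34 = 2584.
Length 3: A..C: k=1: 0+2128+34·28·19=20216; k=2: 3808+0+34·4·19=6392 → min 6392 | B..D: k=2: 0+2584+28·4·34=6392; k=3: 2128+0+28·19·34=20216 → min 6392.
Top-level splits: k=1: (A..A)·(B..D) → 0+6392+34·28·34 = 38760; k=2: (A..B)·(C..D) → 3808+2584+34·4·34 = 11016; k=3: (A..C)·(D..D) → 6392+0+34·19·34 = 28356.
Best split is after B, i.e. k = 2.

2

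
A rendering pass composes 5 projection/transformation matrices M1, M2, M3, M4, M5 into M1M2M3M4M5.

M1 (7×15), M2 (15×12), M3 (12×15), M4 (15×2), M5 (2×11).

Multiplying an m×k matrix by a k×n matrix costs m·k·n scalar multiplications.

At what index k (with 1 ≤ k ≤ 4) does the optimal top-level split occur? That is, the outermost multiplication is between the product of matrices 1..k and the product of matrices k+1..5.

Adjacent pairs: M1M2 = 7·15·12 = 1260; M2M3 = 15·12·15 = 2700; M3M4 = 12·15·2 = 360; M4M5 = 15·2·11 = 330.
Length 3: M1..M3: k=1: 0+2700+7·15·15=4275; k=2: 1260+0+7·12·15=2520 → min 2520 | M2..M4: k=2: 0+360+15·12·2=720; k=3: 2700+0+15·15·2=3150 → min 720 | M3..M5: k=3: 0+330+12·15·11=2310; k=4: 360+0+12·2·11=624 → min 624.
Length 4: M1..M4: k=1: 0+720+7·15·2=930; k=2: 1260+360+7·12·2=1788; k=3: 2520+0+7·15·2=2730 → min 930 | M2..M5: k=2: 0+624+15·12·11=2604; k=3: 2700+330+15·15·11=5505; k=4: 720+0+15·2·11=1050 → min 1050.
Top-level splits: k=1: (M1..M1)·(M2..M5) → 0+1050+7·15·11 = 2205; k=2: (M1..M2)·(M3..M5) → 1260+624+7·12·11 = 2808; k=3: (M1..M3)·(M4..M5) → 2520+330+7·15·11 = 4005; k=4: (M1..M4)·(M5..M5) → 930+0+7·2·11 = 1084.
Best split is after M4, i.e. k = 4.

4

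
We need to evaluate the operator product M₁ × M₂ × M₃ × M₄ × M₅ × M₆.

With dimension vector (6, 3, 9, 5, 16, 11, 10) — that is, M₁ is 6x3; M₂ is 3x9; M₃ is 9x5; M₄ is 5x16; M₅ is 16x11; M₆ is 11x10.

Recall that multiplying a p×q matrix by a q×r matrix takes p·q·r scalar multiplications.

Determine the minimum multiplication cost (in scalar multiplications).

Adjacent pairs: M₁M₂ = 6·3·9 = 162; M₂M₃ = 3·9·5 = 135; M₃M₄ = 9·5·16 = 720; M₄M₅ = 5·16·11 = 880; M₅M₆ = 16·11·10 = 1760.
Length 3: M₁..M₃: k=1: 0+135+6·3·5=225; k=2: 162+0+6·9·5=432 → min 225 | M₂..M₄: k=2: 0+720+3·9·16=1152; k=3: 135+0+3·5·16=375 → min 375 | M₃..M₅: k=3: 0+880+9·5·11=1375; k=4: 720+0+9·16·11=2304 → min 1375 | M₄..M₆: k=4: 0+1760+5·16·10=2560; k=5: 880+0+5·11·10=1430 → min 1430.
Length 4: M₁..M₄: k=1: 0+375+6·3·16=663; k=2: 162+720+6·9·16=1746; k=3: 225+0+6·5·16=705 → min 663 | M₂..M₅: k=2: 0+1375+3·9·11=1672; k=3: 135+880+3·5·11=1180; k=4: 375+0+3·16·11=903 → min 903 | M₃..M₆: k=3: 0+1430+9·5·10=1880; k=4: 720+1760+9·16·10=3920; k=5: 1375+0+9·11·10=2365 → min 1880.
Length 5: M₁..M₅: k=1: 0+903+6·3·11=1101; k=2: 162+1375+6·9·11=2131; k=3: 225+880+6·5·11=1435; k=4: 663+0+6·16·11=1719 → min 1101 | M₂..M₆: k=2: 0+1880+3·9·10=2150; k=3: 135+1430+3·5·10=1715; k=4: 375+1760+3·16·10=2615; k=5: 903+0+3·11·10=1233 → min 1233.
Length 6: M₁..M₆: k=1: 0+1233+6·3·10=1413; k=2: 162+1880+6·9·10=2582; k=3: 225+1430+6·5·10=1955; k=4: 663+1760+6·16·10=3383; k=5: 1101+0+6·11·10=1761 → min 1413.
Optimal order: (M₁ × ((((M₂ × M₃) × M₄) × M₅) × M₆)) with cost 1413.

1413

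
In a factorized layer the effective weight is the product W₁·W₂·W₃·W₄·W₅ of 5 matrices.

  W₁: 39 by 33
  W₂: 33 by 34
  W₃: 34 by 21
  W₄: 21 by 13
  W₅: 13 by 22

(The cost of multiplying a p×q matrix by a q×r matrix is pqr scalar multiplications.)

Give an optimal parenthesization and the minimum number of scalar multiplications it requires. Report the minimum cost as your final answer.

Adjacent pairs: W₁W₂ = 39·33·34 = 43758; W₂W₃ = 33·34·21 = 23562; W₃W₄ = 34·21·13 = 9282; W₄W₅ = 21·13·22 = 6006.
Length 3: W₁..W₃: k=1: 0+23562+39·33·21=50589; k=2: 43758+0+39·34·21=71604 → min 50589 | W₂..W₄: k=2: 0+9282+33·34·13=23868; k=3: 23562+0+33·21·13=32571 → min 23868 | W₃..W₅: k=3: 0+6006+34·21·22=21714; k=4: 9282+0+34·13·22=19006 → min 19006.
Length 4: W₁..W₄: k=1: 0+23868+39·33·13=40599; k=2: 43758+9282+39·34·13=70278; k=3: 50589+0+39·21·13=61236 → min 40599 | W₂..W₅: k=2: 0+19006+33·34·22=43690; k=3: 23562+6006+33·21·22=44814; k=4: 23868+0+33·13·22=33306 → min 33306.
Length 5: W₁..W₅: k=1: 0+33306+39·33·22=61620; k=2: 43758+19006+39·34·22=91936; k=3: 50589+6006+39·21·22=74613; k=4: 40599+0+39·13·22=51753 → min 51753.
Optimal parenthesization: ((W₁·(W₂·(W₃·W₄)))·W₅) with cost 51753.

51753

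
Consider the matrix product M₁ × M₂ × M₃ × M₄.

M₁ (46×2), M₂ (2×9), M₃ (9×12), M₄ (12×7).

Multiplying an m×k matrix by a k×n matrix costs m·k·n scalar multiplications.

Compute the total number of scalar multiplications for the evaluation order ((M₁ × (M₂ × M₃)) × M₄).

(M₂ × M₃): 2×9 by 9×12 → 2×12, cost 2·9·12 = 216
(M₁ × (M₂ × M₃)): 46×2 by 2×12 → 46×12, cost 46·2·12 = 1104; cumulative 1320
((M₁ × (M₂ × M₃)) × M₄): 46×12 by 12×7 → 46×7, cost 46·12·7 = 3864; cumulative 5184
Total: 5184 scalar multiplications.

5184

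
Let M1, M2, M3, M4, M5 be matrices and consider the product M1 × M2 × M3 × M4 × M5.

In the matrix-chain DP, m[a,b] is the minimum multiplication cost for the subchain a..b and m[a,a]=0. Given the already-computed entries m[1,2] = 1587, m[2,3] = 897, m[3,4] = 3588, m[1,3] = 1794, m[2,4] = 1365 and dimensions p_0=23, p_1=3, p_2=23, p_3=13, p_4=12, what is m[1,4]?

2193

m[1,4] = min over k∈[1,3] of m[1,k]+m[k+1,4]+p_{0}·p_k·p_{4}.
k=1: 0 + 1365 + 23·3·12 = 2193; k=2: 1587 + 3588 + 23·23·12 = 11523; k=3: 1794 + 0 + 23·13·12 = 5382.
Minimum: 2193 at k=1.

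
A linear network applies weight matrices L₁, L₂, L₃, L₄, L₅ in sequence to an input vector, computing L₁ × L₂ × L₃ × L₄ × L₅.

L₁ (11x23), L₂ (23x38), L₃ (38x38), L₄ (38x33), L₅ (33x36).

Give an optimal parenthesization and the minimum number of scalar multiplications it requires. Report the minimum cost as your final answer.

Adjacent pairs: L₁L₂ = 11·23·38 = 9614; L₂L₃ = 23·38·38 = 33212; L₃L₄ = 38·38·33 = 47652; L₄L₅ = 38·33·36 = 45144.
Length 3: L₁..L₃: k=1: 0+33212+11·23·38=42826; k=2: 9614+0+11·38·38=25498 → min 25498 | L₂..L₄: k=2: 0+47652+23·38·33=76494; k=3: 33212+0+23·38·33=62054 → min 62054 | L₃..L₅: k=3: 0+45144+38·38·36=97128; k=4: 47652+0+38·33·36=92796 → min 92796.
Length 4: L₁..L₄: k=1: 0+62054+11·23·33=70403; k=2: 9614+47652+11·38·33=71060; k=3: 25498+0+11·38·33=39292 → min 39292 | L₂..L₅: k=2: 0+92796+23·38·36=124260; k=3: 33212+45144+23·38·36=109820; k=4: 62054+0+23·33·36=89378 → min 89378.
Length 5: L₁..L₅: k=1: 0+89378+11·23·36=98486; k=2: 9614+92796+11·38·36=117458; k=3: 25498+45144+11·38·36=85690; k=4: 39292+0+11·33·36=52360 → min 52360.
Optimal parenthesization: ((((L₁ × L₂) × L₃) × L₄) × L₅) with cost 52360.

52360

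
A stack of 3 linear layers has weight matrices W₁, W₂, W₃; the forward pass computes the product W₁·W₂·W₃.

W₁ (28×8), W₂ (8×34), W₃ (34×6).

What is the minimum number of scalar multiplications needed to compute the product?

Order (W₁·(W₂·W₃)): (W₂·W₃): 8×34 by 34×6 → 8×6, cost 8·34·6 = 1632; (W₁·(W₂·W₃)): 28×8 by 8×6 → 28×6, cost 28·8·6 = 1344; cumulative 2976. Total 2976.
Order ((W₁·W₂)·W₃): (W₁·W₂): 28×8 by 8×34 → 28×34, cost 28·8·34 = 7616; ((W₁·W₂)·W₃): 28×34 by 34×6 → 28×6, cost 28·34·6 = 5712; cumulative 13328. Total 13328.
Minimum: 2976.

2976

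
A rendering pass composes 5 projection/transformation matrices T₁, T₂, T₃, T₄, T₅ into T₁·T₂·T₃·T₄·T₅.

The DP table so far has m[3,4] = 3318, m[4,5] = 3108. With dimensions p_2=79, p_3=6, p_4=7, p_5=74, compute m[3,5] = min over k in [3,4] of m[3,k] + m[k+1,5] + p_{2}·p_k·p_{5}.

m[3,5] = min over k∈[3,4] of m[3,k]+m[k+1,5]+p_{2}·p_k·p_{5}.
k=3: 0 + 3108 + 79·6·74 = 38184; k=4: 3318 + 0 + 79·7·74 = 44240.
Minimum: 38184 at k=3.

38184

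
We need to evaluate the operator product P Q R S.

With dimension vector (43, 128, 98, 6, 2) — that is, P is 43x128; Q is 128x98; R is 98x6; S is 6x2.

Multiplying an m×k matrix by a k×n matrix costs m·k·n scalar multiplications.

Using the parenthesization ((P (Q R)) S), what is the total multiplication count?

108804

(Q R): 128×98 by 98×6 → 128×6, cost 128·98·6 = 75264
(P (Q R)): 43×128 by 128×6 → 43×6, cost 43·128·6 = 33024; cumulative 108288
((P (Q R)) S): 43×6 by 6×2 → 43×2, cost 43·6·2 = 516; cumulative 108804
Total: 108804 scalar multiplications.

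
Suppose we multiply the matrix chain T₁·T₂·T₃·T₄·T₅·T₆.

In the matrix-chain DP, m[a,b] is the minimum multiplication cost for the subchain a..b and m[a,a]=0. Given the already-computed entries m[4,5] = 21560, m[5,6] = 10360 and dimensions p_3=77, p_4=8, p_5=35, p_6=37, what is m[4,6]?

m[4,6] = min over k∈[4,5] of m[4,k]+m[k+1,6]+p_{3}·p_k·p_{6}.
k=4: 0 + 10360 + 77·8·37 = 33152; k=5: 21560 + 0 + 77·35·37 = 121275.
Minimum: 33152 at k=4.

33152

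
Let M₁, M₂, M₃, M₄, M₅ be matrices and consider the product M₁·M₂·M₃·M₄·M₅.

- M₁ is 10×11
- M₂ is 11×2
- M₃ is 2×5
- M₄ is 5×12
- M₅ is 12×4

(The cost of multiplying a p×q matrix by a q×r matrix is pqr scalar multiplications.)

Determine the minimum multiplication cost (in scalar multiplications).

516

Adjacent pairs: M₁M₂ = 10·11·2 = 220; M₂M₃ = 11·2·5 = 110; M₃M₄ = 2·5·12 = 120; M₄M₅ = 5·12·4 = 240.
Length 3: M₁..M₃: k=1: 0+110+10·11·5=660; k=2: 220+0+10·2·5=320 → min 320 | M₂..M₄: k=2: 0+120+11·2·12=384; k=3: 110+0+11·5·12=770 → min 384 | M₃..M₅: k=3: 0+240+2·5·4=280; k=4: 120+0+2·12·4=216 → min 216.
Length 4: M₁..M₄: k=1: 0+384+10·11·12=1704; k=2: 220+120+10·2·12=580; k=3: 320+0+10·5·12=920 → min 580 | M₂..M₅: k=2: 0+216+11·2·4=304; k=3: 110+240+11·5·4=570; k=4: 384+0+11·12·4=912 → min 304.
Length 5: M₁..M₅: k=1: 0+304+10·11·4=744; k=2: 220+216+10·2·4=516; k=3: 320+240+10·5·4=760; k=4: 580+0+10·12·4=1060 → min 516.
Optimal order: ((M₁·M₂)·((M₃·M₄)·M₅)) with cost 516.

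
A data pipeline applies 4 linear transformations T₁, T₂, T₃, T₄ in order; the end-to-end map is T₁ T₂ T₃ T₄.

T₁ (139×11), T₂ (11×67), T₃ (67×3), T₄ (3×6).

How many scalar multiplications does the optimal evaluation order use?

Adjacent pairs: T₁T₂ = 139·11·67 = 102443; T₂T₃ = 11·67·3 = 2211; T₃T₄ = 67·3·6 = 1206.
Length 3: T₁..T₃: k=1: 0+2211+139·11·3=6798; k=2: 102443+0+139·67·3=130382 → min 6798 | T₂..T₄: k=2: 0+1206+11·67·6=5628; k=3: 2211+0+11·3·6=2409 → min 2409.
Length 4: T₁..T₄: k=1: 0+2409+139·11·6=11583; k=2: 102443+1206+139·67·6=159527; k=3: 6798+0+139·3·6=9300 → min 9300.
Optimal order: ((T₁ (T₂ T₃)) T₄) with cost 9300.

9300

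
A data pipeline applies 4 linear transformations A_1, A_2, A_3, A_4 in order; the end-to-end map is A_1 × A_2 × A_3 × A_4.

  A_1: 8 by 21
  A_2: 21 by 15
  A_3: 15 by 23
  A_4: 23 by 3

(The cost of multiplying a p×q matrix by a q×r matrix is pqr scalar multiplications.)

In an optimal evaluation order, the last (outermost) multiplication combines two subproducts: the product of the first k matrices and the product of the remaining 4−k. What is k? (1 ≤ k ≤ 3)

Adjacent pairs: A_1A_2 = 8·21·15 = 2520; A_2A_3 = 21·15·23 = 7245; A_3A_4 = 15·23·3 = 1035.
Length 3: A_1..A_3: k=1: 0+7245+8·21·23=11109; k=2: 2520+0+8·15·23=5280 → min 5280 | A_2..A_4: k=2: 0+1035+21·15·3=1980; k=3: 7245+0+21·23·3=8694 → min 1980.
Top-level splits: k=1: (A_1..A_1)·(A_2..A_4) → 0+1980+8·21·3 = 2484; k=2: (A_1..A_2)·(A_3..A_4) → 2520+1035+8·15·3 = 3915; k=3: (A_1..A_3)·(A_4..A_4) → 5280+0+8·23·3 = 5832.
Best split is after A_1, i.e. k = 1.

1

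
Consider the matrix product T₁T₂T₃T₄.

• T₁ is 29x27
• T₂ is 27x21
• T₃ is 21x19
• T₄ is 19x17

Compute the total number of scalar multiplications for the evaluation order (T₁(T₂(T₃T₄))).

(T₃T₄): 21×19 by 19×17 → 21×17, cost 21·19·17 = 6783
(T₂(T₃T₄)): 27×21 by 21×17 → 27×17, cost 27·21·17 = 9639; cumulative 16422
(T₁(T₂(T₃T₄))): 29×27 by 27×17 → 29×17, cost 29·27·17 = 13311; cumulative 29733
Total: 29733 scalar multiplications.

29733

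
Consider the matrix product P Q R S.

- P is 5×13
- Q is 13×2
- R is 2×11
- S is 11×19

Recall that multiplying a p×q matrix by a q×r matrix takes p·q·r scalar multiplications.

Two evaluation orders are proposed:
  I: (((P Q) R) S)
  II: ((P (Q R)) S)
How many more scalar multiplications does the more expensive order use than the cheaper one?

Order I = (((P Q) R) S): (P Q): 5×13 by 13×2 → 5×2, cost 5·13·2 = 130; ((P Q) R): 5×2 by 2×11 → 5×11, cost 5·2·11 = 110; cumulative 240; (((P Q) R) S): 5×11 by 11×19 → 5×19, cost 5·11·19 = 1045; cumulative 1285. Total 1285.
Order II = ((P (Q R)) S): (Q R): 13×2 by 2×11 → 13×11, cost 13·2·11 = 286; (P (Q R)): 5×13 by 13×11 → 5×11, cost 5·13·11 = 715; cumulative 1001; ((P (Q R)) S): 5×11 by 11×19 → 5×19, cost 5·11·19 = 1045; cumulative 2046. Total 2046.
Difference: |1285 − 2046| = 761.

761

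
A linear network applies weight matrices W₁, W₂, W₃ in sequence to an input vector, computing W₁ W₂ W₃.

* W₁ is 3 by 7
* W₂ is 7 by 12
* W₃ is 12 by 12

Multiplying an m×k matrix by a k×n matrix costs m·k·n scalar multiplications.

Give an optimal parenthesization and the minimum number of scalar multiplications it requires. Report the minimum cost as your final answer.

684

(W₁ (W₂ W₃)): cost 1260.
((W₁ W₂) W₃): cost 684.
Optimal: ((W₁ W₂) W₃) with cost 684.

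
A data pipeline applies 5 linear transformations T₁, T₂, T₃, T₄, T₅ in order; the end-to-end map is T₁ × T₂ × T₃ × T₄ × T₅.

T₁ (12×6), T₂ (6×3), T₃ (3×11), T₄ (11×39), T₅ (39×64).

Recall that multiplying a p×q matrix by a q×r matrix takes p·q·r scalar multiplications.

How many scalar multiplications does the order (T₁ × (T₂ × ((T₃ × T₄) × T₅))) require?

(T₃ × T₄): 3×11 by 11×39 → 3×39, cost 3·11·39 = 1287
((T₃ × T₄) × T₅): 3×39 by 39×64 → 3×64, cost 3·39·64 = 7488; cumulative 8775
(T₂ × ((T₃ × T₄) × T₅)): 6×3 by 3×64 → 6×64, cost 6·3·64 = 1152; cumulative 9927
(T₁ × (T₂ × ((T₃ × T₄) × T₅))): 12×6 by 6×64 → 12×64, cost 12·6·64 = 4608; cumulative 14535
Total: 14535 scalar multiplications.

14535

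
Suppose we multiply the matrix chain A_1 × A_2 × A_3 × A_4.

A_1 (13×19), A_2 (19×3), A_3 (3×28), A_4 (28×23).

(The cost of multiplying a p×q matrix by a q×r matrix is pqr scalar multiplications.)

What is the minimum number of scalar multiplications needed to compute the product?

Adjacent pairs: A_1A_2 = 13·19·3 = 741; A_2A_3 = 19·3·28 = 1596; A_3A_4 = 3·28·23 = 1932.
Length 3: A_1..A_3: k=1: 0+1596+13·19·28=8512; k=2: 741+0+13·3·28=1833 → min 1833 | A_2..A_4: k=2: 0+1932+19·3·23=3243; k=3: 1596+0+19·28·23=13832 → min 3243.
Length 4: A_1..A_4: k=1: 0+3243+13·19·23=8924; k=2: 741+1932+13·3·23=3570; k=3: 1833+0+13·28·23=10205 → min 3570.
Optimal order: ((A_1 × A_2) × (A_3 × A_4)) with cost 3570.

3570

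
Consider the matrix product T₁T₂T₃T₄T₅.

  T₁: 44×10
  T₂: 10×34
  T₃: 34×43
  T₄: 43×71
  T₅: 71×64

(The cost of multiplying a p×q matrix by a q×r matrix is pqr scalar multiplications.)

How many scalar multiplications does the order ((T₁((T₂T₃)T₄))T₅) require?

(T₂T₃): 10×34 by 34×43 → 10×43, cost 10·34·43 = 14620
((T₂T₃)T₄): 10×43 by 43×71 → 10×71, cost 10·43·71 = 30530; cumulative 45150
(T₁((T₂T₃)T₄)): 44×10 by 10×71 → 44×71, cost 44·10·71 = 31240; cumulative 76390
((T₁((T₂T₃)T₄))T₅): 44×71 by 71×64 → 44×64, cost 44·71·64 = 199936; cumulative 276326
Total: 276326 scalar multiplications.

276326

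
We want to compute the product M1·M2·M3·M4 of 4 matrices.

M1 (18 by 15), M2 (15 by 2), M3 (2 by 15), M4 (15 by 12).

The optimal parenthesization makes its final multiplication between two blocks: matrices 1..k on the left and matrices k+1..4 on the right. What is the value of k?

2

Adjacent pairs: M1M2 = 18·15·2 = 540; M2M3 = 15·2·15 = 450; M3M4 = 2·15·12 = 360.
Length 3: M1..M3: k=1: 0+450+18·15·15=4500; k=2: 540+0+18·2·15=1080 → min 1080 | M2..M4: k=2: 0+360+15·2·12=720; k=3: 450+0+15·15·12=3150 → min 720.
Top-level splits: k=1: (M1..M1)·(M2..M4) → 0+720+18·15·12 = 3960; k=2: (M1..M2)·(M3..M4) → 540+360+18·2·12 = 1332; k=3: (M1..M3)·(M4..M4) → 1080+0+18·15·12 = 4320.
Best split is after M2, i.e. k = 2.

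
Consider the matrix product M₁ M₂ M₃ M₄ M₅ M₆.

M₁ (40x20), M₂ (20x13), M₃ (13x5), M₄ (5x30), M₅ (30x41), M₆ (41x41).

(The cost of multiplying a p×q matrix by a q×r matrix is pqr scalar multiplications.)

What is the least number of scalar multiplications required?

28055

Adjacent pairs: M₁M₂ = 40·20·13 = 10400; M₂M₃ = 20·13·5 = 1300; M₃M₄ = 13·5·30 = 1950; M₄M₅ = 5·30·41 = 6150; M₅M₆ = 30·41·41 = 50430.
Length 3: M₁..M₃: k=1: 0+1300+40·20·5=5300; k=2: 10400+0+40·13·5=13000 → min 5300 | M₂..M₄: k=2: 0+1950+20·13·30=9750; k=3: 1300+0+20·5·30=4300 → min 4300 | M₃..M₅: k=3: 0+6150+13·5·41=8815; k=4: 1950+0+13·30·41=17940 → min 8815 | M₄..M₆: k=4: 0+50430+5·30·41=56580; k=5: 6150+0+5·41·41=14555 → min 14555.
Length 4: M₁..M₄: k=1: 0+4300+40·20·30=28300; k=2: 10400+1950+40·13·30=27950; k=3: 5300+0+40·5·30=11300 → min 11300 | M₂..M₅: k=2: 0+8815+20·13·41=19475; k=3: 1300+6150+20·5·41=11550; k=4: 4300+0+20·30·41=28900 → min 11550 | M₃..M₆: k=3: 0+14555+13·5·41=17220; k=4: 1950+50430+13·30·41=68370; k=5: 8815+0+13·41·41=30668 → min 17220.
Length 5: M₁..M₅: k=1: 0+11550+40·20·41=44350; k=2: 10400+8815+40·13·41=40535; k=3: 5300+6150+40·5·41=19650; k=4: 11300+0+40·30·41=60500 → min 19650 | M₂..M₆: k=2: 0+17220+20·13·41=27880; k=3: 1300+14555+20·5·41=19955; k=4: 4300+50430+20·30·41=79330; k=5: 11550+0+20·41·41=45170 → min 19955.
Length 6: M₁..M₆: k=1: 0+19955+40·20·41=52755; k=2: 10400+17220+40·13·41=48940; k=3: 5300+14555+40·5·41=28055; k=4: 11300+50430+40·30·41=110930; k=5: 19650+0+40·41·41=86890 → min 28055.
Optimal order: ((M₁ (M₂ M₃)) ((M₄ M₅) M₆)) with cost 28055.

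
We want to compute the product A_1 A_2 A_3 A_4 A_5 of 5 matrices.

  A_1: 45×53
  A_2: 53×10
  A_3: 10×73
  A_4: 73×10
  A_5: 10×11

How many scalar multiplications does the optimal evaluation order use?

Adjacent pairs: A_1A_2 = 45·53·10 = 23850; A_2A_3 = 53·10·73 = 38690; A_3A_4 = 10·73·10 = 7300; A_4A_5 = 73·10·11 = 8030.
Length 3: A_1..A_3: k=1: 0+38690+45·53·73=212795; k=2: 23850+0+45·10·73=56700 → min 56700 | A_2..A_4: k=2: 0+7300+53·10·10=12600; k=3: 38690+0+53·73·10=77380 → min 12600 | A_3..A_5: k=3: 0+8030+10·73·11=16060; k=4: 7300+0+10·10·11=8400 → min 8400.
Length 4: A_1..A_4: k=1: 0+12600+45·53·10=36450; k=2: 23850+7300+45·10·10=35650; k=3: 56700+0+45·73·10=89550 → min 35650 | A_2..A_5: k=2: 0+8400+53·10·11=14230; k=3: 38690+8030+53·73·11=89279; k=4: 12600+0+53·10·11=18430 → min 14230.
Length 5: A_1..A_5: k=1: 0+14230+45·53·11=40465; k=2: 23850+8400+45·10·11=37200; k=3: 56700+8030+45·73·11=100865; k=4: 35650+0+45·10·11=40600 → min 37200.
Optimal order: ((A_1 A_2) ((A_3 A_4) A_5)) with cost 37200.

37200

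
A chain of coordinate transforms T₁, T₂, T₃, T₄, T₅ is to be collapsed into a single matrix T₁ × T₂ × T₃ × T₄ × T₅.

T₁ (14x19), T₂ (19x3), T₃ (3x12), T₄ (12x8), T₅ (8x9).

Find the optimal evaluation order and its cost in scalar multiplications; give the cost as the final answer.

Adjacent pairs: T₁T₂ = 14·19·3 = 798; T₂T₃ = 19·3·12 = 684; T₃T₄ = 3·12·8 = 288; T₄T₅ = 12·8·9 = 864.
Length 3: T₁..T₃: k=1: 0+684+14·19·12=3876; k=2: 798+0+14·3·12=1302 → min 1302 | T₂..T₄: k=2: 0+288+19·3·8=744; k=3: 684+0+19·12·8=2508 → min 744 | T₃..T₅: k=3: 0+864+3·12·9=1188; k=4: 288+0+3·8·9=504 → min 504.
Length 4: T₁..T₄: k=1: 0+744+14·19·8=2872; k=2: 798+288+14·3·8=1422; k=3: 1302+0+14·12·8=2646 → min 1422 | T₂..T₅: k=2: 0+504+19·3·9=1017; k=3: 684+864+19·12·9=3600; k=4: 744+0+19·8·9=2112 → min 1017.
Length 5: T₁..T₅: k=1: 0+1017+14·19·9=3411; k=2: 798+504+14·3·9=1680; k=3: 1302+864+14·12·9=3678; k=4: 1422+0+14·8·9=2430 → min 1680.
Optimal parenthesization: ((T₁ × T₂) × ((T₃ × T₄) × T₅)) with cost 1680.

1680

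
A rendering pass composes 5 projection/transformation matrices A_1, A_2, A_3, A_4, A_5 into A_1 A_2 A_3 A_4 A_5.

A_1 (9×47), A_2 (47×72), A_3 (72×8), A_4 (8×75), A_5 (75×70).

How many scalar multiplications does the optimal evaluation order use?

Adjacent pairs: A_1A_2 = 9·47·72 = 30456; A_2A_3 = 47·72·8 = 27072; A_3A_4 = 72·8·75 = 43200; A_4A_5 = 8·75·70 = 42000.
Length 3: A_1..A_3: k=1: 0+27072+9·47·8=30456; k=2: 30456+0+9·72·8=35640 → min 30456 | A_2..A_4: k=2: 0+43200+47·72·75=297000; k=3: 27072+0+47·8·75=55272 → min 55272 | A_3..A_5: k=3: 0+42000+72·8·70=82320; k=4: 43200+0+72·75·70=421200 → min 82320.
Length 4: A_1..A_4: k=1: 0+55272+9·47·75=86997; k=2: 30456+43200+9·72·75=122256; k=3: 30456+0+9·8·75=35856 → min 35856 | A_2..A_5: k=2: 0+82320+47·72·70=319200; k=3: 27072+42000+47·8·70=95392; k=4: 55272+0+47·75·70=302022 → min 95392.
Length 5: A_1..A_5: k=1: 0+95392+9·47·70=125002; k=2: 30456+82320+9·72·70=158136; k=3: 30456+42000+9·8·70=77496; k=4: 35856+0+9·75·70=83106 → min 77496.
Optimal order: ((A_1 (A_2 A_3)) (A_4 A_5)) with cost 77496.

77496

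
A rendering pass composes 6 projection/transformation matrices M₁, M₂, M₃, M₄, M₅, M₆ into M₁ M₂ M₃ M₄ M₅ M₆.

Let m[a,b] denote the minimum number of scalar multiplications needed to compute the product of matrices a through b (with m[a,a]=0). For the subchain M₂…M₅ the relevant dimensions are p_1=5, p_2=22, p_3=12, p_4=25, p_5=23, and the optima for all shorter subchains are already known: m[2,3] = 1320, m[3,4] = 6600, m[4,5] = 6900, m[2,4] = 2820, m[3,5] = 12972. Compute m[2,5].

m[2,5] = min over k∈[2,4] of m[2,k]+m[k+1,5]+p_{1}·p_k·p_{5}.
k=2: 0 + 12972 + 5·22·23 = 15502; k=3: 1320 + 6900 + 5·12·23 = 9600; k=4: 2820 + 0 + 5·25·23 = 5695.
Minimum: 5695 at k=4.

5695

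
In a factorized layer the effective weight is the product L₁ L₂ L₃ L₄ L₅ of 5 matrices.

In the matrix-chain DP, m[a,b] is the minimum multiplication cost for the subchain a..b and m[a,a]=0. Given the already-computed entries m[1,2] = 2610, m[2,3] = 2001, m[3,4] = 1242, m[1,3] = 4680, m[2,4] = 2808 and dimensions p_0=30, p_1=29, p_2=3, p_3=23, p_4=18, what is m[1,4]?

m[1,4] = min over k∈[1,3] of m[1,k]+m[k+1,4]+p_{0}·p_k·p_{4}.
k=1: 0 + 2808 + 30·29·18 = 18468; k=2: 2610 + 1242 + 30·3·18 = 5472; k=3: 4680 + 0 + 30·23·18 = 17100.
Minimum: 5472 at k=2.

5472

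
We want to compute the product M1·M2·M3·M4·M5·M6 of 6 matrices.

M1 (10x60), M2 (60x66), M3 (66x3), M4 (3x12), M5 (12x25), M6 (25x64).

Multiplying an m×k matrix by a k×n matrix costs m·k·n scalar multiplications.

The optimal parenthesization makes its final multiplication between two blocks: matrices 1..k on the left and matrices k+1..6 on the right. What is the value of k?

3

Adjacent pairs: M1M2 = 10·60·66 = 39600; M2M3 = 60·66·3 = 11880; M3M4 = 66·3·12 = 2376; M4M5 = 3·12·25 = 900; M5M6 = 12·25·64 = 19200.
Length 3: M1..M3: k=1: 0+11880+10·60·3=13680; k=2: 39600+0+10·66·3=41580 → min 13680 | M2..M4: k=2: 0+2376+60·66·12=49896; k=3: 11880+0+60·3·12=14040 → min 14040 | M3..M5: k=3: 0+900+66·3·25=5850; k=4: 2376+0+66·12·25=22176 → min 5850 | M4..M6: k=4: 0+19200+3·12·64=21504; k=5: 900+0+3·25·64=5700 → min 5700.
Length 4: M1..M4: k=1: 0+14040+10·60·12=21240; k=2: 39600+2376+10·66·12=49896; k=3: 13680+0+10·3·12=14040 → min 14040 | M2..M5: k=2: 0+5850+60·66·25=104850; k=3: 11880+900+60·3·25=17280; k=4: 14040+0+60·12·25=32040 → min 17280 | M3..M6: k=3: 0+5700+66·3·64=18372; k=4: 2376+19200+66·12·64=72264; k=5: 5850+0+66·25·64=111450 → min 18372.
Length 5: M1..M5: k=1: 0+17280+10·60·25=32280; k=2: 39600+5850+10·66·25=61950; k=3: 13680+900+10·3·25=15330; k=4: 14040+0+10·12·25=17040 → min 15330 | M2..M6: k=2: 0+18372+60·66·64=271812; k=3: 11880+5700+60·3·64=29100; k=4: 14040+19200+60·12·64=79320; k=5: 17280+0+60·25·64=113280 → min 29100.
Top-level splits: k=1: (M1..M1)·(M2..M6) → 0+29100+10·60·64 = 67500; k=2: (M1..M2)·(M3..M6) → 39600+18372+10·66·64 = 100212; k=3: (M1..M3)·(M4..M6) → 13680+5700+10·3·64 = 21300; k=4: (M1..M4)·(M5..M6) → 14040+19200+10·12·64 = 40920; k=5: (M1..M5)·(M6..M6) → 15330+0+10·25·64 = 31330.
Best split is after M3, i.e. k = 3.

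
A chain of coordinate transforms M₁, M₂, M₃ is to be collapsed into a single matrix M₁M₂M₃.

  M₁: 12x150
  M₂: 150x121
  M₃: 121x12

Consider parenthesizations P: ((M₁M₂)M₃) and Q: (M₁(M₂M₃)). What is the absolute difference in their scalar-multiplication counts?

Order P = ((M₁M₂)M₃): (M₁M₂): 12×150 by 150×121 → 12×121, cost 12·150·121 = 217800; ((M₁M₂)M₃): 12×121 by 121×12 → 12×12, cost 12·121·12 = 17424; cumulative 235224. Total 235224.
Order Q = (M₁(M₂M₃)): (M₂M₃): 150×121 by 121×12 → 150×12, cost 150·121·12 = 217800; (M₁(M₂M₃)): 12×150 by 150×12 → 12×12, cost 12·150·12 = 21600; cumulative 239400. Total 239400.
Difference: |235224 − 239400| = 4176.

4176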